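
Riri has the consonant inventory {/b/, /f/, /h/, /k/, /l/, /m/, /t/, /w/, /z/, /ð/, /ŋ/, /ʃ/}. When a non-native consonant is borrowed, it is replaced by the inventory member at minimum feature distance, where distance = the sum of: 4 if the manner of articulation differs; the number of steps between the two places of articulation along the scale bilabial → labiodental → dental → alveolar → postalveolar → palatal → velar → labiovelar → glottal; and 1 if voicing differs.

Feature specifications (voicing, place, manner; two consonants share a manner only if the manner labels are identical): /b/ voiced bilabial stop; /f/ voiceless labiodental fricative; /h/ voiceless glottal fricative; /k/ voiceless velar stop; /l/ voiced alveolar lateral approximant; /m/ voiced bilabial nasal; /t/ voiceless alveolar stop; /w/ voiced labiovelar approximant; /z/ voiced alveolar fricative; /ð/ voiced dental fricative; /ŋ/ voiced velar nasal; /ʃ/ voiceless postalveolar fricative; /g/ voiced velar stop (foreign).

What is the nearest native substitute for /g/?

/k/ is closest: same manner (stop), place distance 0 (velar→velar), voicing differs (+1); total 1. Next closest is /t/ at distance 4.

k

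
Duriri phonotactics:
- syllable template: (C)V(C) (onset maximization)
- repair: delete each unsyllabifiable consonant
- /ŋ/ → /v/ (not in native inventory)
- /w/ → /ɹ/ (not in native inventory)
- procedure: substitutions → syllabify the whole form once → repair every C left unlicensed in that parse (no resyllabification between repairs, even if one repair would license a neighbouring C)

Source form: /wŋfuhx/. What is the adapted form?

fuh

Substitution: /w/ → /ɹ/, /ŋ/ → /v/, giving /ɹvfuhx/.
The consonants /ɹ/, /v/, /x/ cannot be parsed into a legal (C)V(C) syllable (at most one coda consonant is licensed; onsets are limited to one consonant).
Deleting the stranded consonants removes /ɹ/, /v/, /x/.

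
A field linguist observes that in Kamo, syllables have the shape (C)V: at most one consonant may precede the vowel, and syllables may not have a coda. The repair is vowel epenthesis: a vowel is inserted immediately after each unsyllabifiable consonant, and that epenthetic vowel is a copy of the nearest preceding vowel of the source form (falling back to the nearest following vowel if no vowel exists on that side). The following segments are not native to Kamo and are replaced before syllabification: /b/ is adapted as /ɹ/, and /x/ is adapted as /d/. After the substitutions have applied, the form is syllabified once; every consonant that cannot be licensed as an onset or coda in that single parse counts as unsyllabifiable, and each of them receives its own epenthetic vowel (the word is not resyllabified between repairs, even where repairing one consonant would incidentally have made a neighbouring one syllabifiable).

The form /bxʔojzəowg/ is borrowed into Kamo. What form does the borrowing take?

ɹodoʔojozəowogo

Substitution: /b/ → /ɹ/, /x/ → /d/, giving /ɹdʔojzəowg/.
Under (C)V, the unsyllabifiable consonants are /ɹ/, /d/, /j/, /w/, /g/ (no codas are permitted; onsets are limited to one consonant).
Each unlicensed consonant becomes the onset of a new syllable: /ɹ/ → /ɹo/, /d/ → /do/, /j/ → /jo/, /w/ → /wo/, /g/ → /go/.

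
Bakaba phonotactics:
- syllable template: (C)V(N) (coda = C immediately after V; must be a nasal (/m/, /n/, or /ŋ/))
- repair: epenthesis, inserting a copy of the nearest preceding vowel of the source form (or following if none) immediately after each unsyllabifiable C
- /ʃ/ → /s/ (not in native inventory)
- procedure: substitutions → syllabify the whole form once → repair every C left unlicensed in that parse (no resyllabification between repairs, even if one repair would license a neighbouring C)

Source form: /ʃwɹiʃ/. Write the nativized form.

siwiɹisi

Substitution: /ʃ/ → /s/, giving /swɹis/.
Under (C)V(N), the unsyllabifiable consonants are /s/, /w/, /s/ (only a nasal (/m/, /n/, or /ŋ/) is licensed in coda position; onsets are limited to one consonant).
Each unlicensed consonant becomes the onset of a new syllable: /s/ → /si/, /w/ → /wi/, /s/ → /si/.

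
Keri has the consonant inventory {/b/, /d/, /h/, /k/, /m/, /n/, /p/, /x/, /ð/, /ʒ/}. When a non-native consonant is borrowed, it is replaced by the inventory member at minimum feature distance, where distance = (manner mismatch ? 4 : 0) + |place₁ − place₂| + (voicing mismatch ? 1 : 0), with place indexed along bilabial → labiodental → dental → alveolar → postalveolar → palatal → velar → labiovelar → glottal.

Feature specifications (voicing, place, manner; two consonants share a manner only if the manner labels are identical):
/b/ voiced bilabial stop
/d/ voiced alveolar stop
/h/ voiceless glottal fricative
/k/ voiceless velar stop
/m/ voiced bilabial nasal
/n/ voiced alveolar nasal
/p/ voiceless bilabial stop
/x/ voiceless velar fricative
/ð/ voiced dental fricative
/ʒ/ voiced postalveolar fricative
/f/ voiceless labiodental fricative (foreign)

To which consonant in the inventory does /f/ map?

ð

/ð/ is closest: same manner (fricative), place distance 1 (labiodental→dental), voicing differs (+1); total 2. Next closest is /ʒ/ at distance 4.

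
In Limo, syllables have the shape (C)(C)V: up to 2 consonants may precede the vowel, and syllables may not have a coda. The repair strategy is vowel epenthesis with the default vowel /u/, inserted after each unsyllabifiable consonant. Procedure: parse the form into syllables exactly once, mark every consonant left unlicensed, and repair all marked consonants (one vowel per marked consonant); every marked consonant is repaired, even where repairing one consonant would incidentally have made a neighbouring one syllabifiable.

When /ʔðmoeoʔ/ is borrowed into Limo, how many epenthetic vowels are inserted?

The unsyllabifiable consonants are /ʔ/, /ʔ/; each receives one epenthetic vowel.

2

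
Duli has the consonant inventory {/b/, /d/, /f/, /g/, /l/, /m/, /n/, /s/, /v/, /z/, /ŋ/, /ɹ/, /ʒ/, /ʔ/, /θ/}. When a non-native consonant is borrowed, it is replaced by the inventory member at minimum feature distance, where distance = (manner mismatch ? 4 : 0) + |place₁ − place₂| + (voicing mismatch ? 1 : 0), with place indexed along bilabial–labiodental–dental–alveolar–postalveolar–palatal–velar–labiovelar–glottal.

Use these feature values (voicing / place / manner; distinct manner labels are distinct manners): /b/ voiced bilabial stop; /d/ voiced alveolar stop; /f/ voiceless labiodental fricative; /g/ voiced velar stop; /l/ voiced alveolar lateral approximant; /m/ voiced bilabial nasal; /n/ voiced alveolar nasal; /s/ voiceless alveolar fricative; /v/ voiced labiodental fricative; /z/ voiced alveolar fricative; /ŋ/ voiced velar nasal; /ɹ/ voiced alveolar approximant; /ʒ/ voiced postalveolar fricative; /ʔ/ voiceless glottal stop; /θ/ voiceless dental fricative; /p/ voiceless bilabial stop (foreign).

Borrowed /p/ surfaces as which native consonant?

b

/b/ is closest: same manner (stop), place distance 0 (bilabial→bilabial), voicing differs (+1); total 1. Next closest is /d/ at distance 4.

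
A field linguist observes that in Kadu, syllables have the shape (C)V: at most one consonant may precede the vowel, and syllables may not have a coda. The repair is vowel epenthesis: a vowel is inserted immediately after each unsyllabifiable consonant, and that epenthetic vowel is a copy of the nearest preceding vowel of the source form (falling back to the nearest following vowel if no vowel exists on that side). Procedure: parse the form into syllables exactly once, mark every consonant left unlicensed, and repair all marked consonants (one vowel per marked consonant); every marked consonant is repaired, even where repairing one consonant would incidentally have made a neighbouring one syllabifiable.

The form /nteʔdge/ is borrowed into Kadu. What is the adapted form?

Under (C)V, the unsyllabifiable consonants are /n/, /ʔ/, /d/ (no codas are permitted; onsets are limited to one consonant).
Epenthesis after each stranded consonant: /n/ → /ne/, /ʔ/ → /ʔe/, /d/ → /de/.

neteʔedege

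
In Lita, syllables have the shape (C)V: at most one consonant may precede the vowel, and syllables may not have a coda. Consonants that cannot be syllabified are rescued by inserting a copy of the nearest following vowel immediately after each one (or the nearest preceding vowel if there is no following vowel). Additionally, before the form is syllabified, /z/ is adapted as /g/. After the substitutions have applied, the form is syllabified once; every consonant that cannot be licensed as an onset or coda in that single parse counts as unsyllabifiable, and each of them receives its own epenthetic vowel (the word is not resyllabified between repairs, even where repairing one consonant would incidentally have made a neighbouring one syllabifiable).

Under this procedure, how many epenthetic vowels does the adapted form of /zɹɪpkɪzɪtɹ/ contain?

4

After substitution the input is /gɹɪpkɪgɪtɹ/.
The unsyllabifiable consonants are /g/, /p/, /t/, /ɹ/; each receives one epenthetic vowel.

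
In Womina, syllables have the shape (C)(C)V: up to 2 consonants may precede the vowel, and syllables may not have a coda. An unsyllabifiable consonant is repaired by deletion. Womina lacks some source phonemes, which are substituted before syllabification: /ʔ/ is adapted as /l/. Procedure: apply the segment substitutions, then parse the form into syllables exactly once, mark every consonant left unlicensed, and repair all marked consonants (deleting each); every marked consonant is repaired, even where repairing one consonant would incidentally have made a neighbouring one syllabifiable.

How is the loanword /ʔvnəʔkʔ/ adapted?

Substitution: /ʔ/ → /l/, giving /lvnəlkl/.
Under (C)(C)V, the unsyllabifiable consonants are /l/, /l/, /k/, /l/ (no codas are permitted; onsets may contain at most 2 consonants).
Each unlicensed consonant is deleted: /l/, /l/, /k/, /l/.

vnə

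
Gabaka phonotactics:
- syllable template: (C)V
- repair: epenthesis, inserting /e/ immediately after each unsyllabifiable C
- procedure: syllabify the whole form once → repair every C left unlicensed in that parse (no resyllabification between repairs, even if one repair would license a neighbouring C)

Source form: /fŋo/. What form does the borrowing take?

feŋo

Syllabifying with onset maximization leaves /f/ stranded (no codas are permitted; onsets are limited to one consonant).
Inserting the epenthetic vowel yields /f/ → /fe/.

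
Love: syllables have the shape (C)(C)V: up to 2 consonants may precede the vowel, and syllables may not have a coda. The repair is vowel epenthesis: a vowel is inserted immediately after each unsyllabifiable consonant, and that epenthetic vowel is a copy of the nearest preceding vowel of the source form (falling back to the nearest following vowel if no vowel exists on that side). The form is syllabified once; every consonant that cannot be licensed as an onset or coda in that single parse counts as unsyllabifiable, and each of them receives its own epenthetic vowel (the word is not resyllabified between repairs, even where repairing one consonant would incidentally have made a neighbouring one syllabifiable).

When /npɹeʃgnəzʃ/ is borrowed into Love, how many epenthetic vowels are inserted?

4

The unsyllabifiable consonants are /n/, /ʃ/, /z/, /ʃ/; each receives one epenthetic vowel.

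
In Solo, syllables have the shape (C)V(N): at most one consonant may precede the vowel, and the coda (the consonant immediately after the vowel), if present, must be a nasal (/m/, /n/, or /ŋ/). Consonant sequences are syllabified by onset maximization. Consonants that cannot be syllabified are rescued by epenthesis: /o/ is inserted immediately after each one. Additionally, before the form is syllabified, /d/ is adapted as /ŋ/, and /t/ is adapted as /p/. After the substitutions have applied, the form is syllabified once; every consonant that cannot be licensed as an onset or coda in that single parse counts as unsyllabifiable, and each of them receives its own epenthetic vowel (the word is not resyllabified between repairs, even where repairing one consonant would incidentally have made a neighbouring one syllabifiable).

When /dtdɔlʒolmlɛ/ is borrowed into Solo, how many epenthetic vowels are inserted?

After substitution the input is /ŋpŋɔlʒolmlɛ/.
The unsyllabifiable consonants are /ŋ/, /p/, /l/, /l/, /m/; each receives one epenthetic vowel.

5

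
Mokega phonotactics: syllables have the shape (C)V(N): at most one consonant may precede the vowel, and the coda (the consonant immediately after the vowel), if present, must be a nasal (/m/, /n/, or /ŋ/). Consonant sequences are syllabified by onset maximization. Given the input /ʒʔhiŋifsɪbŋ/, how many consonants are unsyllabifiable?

5

Syllabifying with onset maximization leaves /ʒ/, /ʔ/, /f/, /b/, /ŋ/ stranded (only a nasal (/m/, /n/, or /ŋ/) is licensed in coda position; onsets are limited to one consonant).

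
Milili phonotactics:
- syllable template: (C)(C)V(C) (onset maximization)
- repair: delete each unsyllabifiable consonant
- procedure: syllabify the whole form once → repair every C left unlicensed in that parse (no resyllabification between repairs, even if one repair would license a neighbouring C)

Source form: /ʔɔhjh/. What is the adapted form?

Syllabifying with onset maximization leaves /j/, /h/ stranded (at most one coda consonant is licensed; onsets may contain at most 2 consonants).
Deleting the stranded consonants removes /j/, /h/.

ʔɔh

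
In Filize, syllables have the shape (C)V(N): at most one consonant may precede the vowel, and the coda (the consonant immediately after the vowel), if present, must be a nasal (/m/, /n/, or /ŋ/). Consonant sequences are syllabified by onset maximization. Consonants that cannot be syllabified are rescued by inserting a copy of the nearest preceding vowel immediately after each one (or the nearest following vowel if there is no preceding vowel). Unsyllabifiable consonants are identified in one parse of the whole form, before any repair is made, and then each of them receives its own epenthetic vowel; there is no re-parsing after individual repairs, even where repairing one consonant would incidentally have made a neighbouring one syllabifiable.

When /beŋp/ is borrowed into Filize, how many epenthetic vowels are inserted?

The unsyllabifiable consonants are /p/; each receives one epenthetic vowel.

1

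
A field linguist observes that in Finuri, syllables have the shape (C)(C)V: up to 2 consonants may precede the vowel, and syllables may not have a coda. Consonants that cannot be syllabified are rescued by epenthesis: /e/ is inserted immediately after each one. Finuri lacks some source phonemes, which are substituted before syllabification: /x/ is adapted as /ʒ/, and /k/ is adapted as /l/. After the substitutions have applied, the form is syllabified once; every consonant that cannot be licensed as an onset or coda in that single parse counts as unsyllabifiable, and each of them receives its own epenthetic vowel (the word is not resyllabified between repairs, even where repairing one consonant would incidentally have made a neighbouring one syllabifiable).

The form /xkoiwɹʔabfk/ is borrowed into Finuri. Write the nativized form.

ʒloiweɹʔabefele

Substitution: /x/ → /ʒ/, /k/ → /l/, giving /ʒloiwɹʔabfl/.
Under (C)(C)V, the unsyllabifiable consonants are /w/, /b/, /f/, /l/ (no codas are permitted; onsets may contain at most 2 consonants).
Inserting the epenthetic vowel yields /w/ → /we/, /b/ → /be/, /f/ → /fe/, /l/ → /le/.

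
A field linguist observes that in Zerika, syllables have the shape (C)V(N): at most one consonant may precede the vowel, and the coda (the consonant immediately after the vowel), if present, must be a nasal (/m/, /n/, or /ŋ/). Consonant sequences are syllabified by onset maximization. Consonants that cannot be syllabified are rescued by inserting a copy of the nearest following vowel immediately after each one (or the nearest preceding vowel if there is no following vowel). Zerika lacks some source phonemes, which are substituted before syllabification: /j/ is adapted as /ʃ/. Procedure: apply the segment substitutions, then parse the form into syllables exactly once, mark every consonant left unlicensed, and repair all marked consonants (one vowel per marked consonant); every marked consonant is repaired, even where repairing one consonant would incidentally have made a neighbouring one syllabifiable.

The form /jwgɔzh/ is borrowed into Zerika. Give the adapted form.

ʃɔwɔgɔzɔhɔ

Substitution: /j/ → /ʃ/, giving /ʃwgɔzh/.
Under (C)V(N), the unsyllabifiable consonants are /ʃ/, /w/, /z/, /h/ (only a nasal (/m/, /n/, or /ŋ/) is licensed in coda position; onsets are limited to one consonant).
Inserting the epenthetic vowel yields /ʃ/ → /ʃɔ/, /w/ → /wɔ/, /z/ → /zɔ/, /h/ → /hɔ/.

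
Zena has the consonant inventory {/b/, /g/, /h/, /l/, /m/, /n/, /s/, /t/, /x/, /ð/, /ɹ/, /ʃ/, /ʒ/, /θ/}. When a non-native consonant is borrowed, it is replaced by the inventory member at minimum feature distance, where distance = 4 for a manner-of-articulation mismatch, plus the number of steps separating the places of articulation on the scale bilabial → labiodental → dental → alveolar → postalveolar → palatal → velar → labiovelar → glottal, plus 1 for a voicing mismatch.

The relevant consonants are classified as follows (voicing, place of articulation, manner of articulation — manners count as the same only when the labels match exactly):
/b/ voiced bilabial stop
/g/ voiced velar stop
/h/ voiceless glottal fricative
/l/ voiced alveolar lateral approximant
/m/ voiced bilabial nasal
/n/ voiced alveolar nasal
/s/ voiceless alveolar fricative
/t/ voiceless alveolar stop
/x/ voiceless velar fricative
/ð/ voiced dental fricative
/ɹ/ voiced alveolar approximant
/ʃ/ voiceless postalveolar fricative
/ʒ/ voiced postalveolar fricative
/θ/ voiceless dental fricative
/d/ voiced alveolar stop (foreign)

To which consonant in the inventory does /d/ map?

t

/t/ is closest: same manner (stop), place distance 0 (alveolar→alveolar), voicing differs (+1); total 1. Next closest is /b/ at distance 3.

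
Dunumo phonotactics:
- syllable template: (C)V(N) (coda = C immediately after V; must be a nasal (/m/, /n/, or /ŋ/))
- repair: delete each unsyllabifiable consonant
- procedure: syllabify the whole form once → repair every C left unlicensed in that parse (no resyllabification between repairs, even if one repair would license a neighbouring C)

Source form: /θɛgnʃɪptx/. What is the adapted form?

Syllabifying with onset maximization leaves /g/, /n/, /p/, /t/, /x/ stranded (only a nasal (/m/, /n/, or /ŋ/) is licensed in coda position; onsets are limited to one consonant).
Deletion applies to /g/, /n/, /p/, /t/, /x/.

θɛʃɪ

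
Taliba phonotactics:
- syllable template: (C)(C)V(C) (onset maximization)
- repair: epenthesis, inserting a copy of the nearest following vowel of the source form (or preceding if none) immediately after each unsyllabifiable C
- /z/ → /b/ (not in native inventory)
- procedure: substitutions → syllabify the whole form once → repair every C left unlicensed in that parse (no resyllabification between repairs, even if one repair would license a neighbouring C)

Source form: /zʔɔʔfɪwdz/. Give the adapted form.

bʔɔʔfɪwdɪbɪ

Substitution: /z/ → /b/, giving /bʔɔʔfɪwdb/.
Syllabifying with onset maximization leaves /d/, /b/ stranded (at most one coda consonant is licensed; onsets may contain at most 2 consonants).
Epenthesis after each stranded consonant: /d/ → /dɪ/, /b/ → /bɪ/.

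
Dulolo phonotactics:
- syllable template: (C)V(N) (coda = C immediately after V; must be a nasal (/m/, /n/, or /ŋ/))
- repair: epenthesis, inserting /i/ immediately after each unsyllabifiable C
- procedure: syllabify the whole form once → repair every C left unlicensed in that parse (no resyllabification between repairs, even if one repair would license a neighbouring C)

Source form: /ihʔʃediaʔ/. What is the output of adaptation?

ihiʔiʃediaʔi

The consonants /h/, /ʔ/, /ʔ/ cannot be parsed into a legal (C)V(N) syllable (only a nasal (/m/, /n/, or /ŋ/) is licensed in coda position; onsets are limited to one consonant).
Each unlicensed consonant becomes the onset of a new syllable: /h/ → /hi/, /ʔ/ → /ʔi/, /ʔ/ → /ʔi/.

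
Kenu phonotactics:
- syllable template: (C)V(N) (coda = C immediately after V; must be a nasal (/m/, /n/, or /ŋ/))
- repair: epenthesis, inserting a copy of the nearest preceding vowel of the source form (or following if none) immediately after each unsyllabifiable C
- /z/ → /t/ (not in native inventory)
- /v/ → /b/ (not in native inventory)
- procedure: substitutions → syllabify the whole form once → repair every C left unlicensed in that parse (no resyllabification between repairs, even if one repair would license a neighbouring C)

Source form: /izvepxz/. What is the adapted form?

itibepexete

Substitution: /z/ → /t/, /v/ → /b/, giving /itbepxt/.
Under (C)V(N), the unsyllabifiable consonants are /t/, /p/, /x/, /t/ (only a nasal (/m/, /n/, or /ŋ/) is licensed in coda position; onsets are limited to one consonant).
Inserting the epenthetic vowel yields /t/ → /ti/, /p/ → /pe/, /x/ → /xe/, /t/ → /te/.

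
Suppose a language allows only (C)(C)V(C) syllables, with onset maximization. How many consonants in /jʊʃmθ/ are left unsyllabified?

2

The consonants /m/, /θ/ cannot be parsed into a legal (C)(C)V(C) syllable (at most one coda consonant is licensed; onsets may contain at most 2 consonants).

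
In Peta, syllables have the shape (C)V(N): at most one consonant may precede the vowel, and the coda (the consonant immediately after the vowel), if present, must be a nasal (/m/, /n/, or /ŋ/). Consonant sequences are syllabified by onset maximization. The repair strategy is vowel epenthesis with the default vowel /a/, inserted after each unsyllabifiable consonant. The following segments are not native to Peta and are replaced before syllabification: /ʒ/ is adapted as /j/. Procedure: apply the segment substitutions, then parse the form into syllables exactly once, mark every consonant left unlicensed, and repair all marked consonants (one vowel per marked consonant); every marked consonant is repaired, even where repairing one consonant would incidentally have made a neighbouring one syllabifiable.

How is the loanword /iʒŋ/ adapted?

ijaŋa

Substitution: /ʒ/ → /j/, giving /ijŋ/.
Syllabifying with onset maximization leaves /j/, /ŋ/ stranded (only a nasal (/m/, /n/, or /ŋ/) is licensed in coda position; onsets are limited to one consonant).
Inserting the epenthetic vowel yields /j/ → /ja/, /ŋ/ → /ŋa/.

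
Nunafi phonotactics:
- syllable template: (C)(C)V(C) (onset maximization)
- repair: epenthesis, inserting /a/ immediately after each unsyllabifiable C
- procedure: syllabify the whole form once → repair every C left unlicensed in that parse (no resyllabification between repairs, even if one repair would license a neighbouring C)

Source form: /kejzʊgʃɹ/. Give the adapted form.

kejzʊgʃaɹa

The consonants /ʃ/, /ɹ/ cannot be parsed into a legal (C)(C)V(C) syllable (at most one coda consonant is licensed; onsets may contain at most 2 consonants).
Each unlicensed consonant becomes the onset of a new syllable: /ʃ/ → /ʃa/, /ɹ/ → /ɹa/.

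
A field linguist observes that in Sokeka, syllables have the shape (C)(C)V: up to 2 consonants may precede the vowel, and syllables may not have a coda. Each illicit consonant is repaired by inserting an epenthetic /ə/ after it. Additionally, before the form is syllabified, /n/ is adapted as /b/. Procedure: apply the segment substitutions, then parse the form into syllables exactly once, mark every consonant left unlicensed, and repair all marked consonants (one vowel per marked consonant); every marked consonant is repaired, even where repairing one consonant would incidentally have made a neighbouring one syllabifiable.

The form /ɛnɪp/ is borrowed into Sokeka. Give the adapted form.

Substitution: /n/ → /b/, giving /ɛbɪp/.
Syllabifying with onset maximization leaves /p/ stranded (no codas are permitted; onsets may contain at most 2 consonants).
Each unlicensed consonant becomes the onset of a new syllable: /p/ → /pə/.

ɛbɪpə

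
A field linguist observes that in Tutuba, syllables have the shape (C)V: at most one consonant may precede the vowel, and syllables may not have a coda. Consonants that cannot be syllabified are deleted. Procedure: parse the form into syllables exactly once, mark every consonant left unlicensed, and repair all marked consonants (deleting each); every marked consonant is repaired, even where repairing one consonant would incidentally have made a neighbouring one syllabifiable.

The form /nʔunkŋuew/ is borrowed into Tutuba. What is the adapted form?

The consonants /n/, /n/, /k/, /w/ cannot be parsed into a legal (C)V syllable (no codas are permitted; onsets are limited to one consonant).
Deleting the stranded consonants removes /n/, /n/, /k/, /w/.

ʔuŋue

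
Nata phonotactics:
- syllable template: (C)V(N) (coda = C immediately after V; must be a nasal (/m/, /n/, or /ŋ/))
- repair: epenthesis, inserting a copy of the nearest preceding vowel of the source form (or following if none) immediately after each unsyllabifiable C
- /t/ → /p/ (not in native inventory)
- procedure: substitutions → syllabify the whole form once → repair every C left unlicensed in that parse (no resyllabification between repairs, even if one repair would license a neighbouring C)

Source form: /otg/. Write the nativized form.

opogo

Substitution: /t/ → /p/, giving /opg/.
Syllabifying with onset maximization leaves /p/, /g/ stranded (only a nasal (/m/, /n/, or /ŋ/) is licensed in coda position; onsets are limited to one consonant).
Each unlicensed consonant becomes the onset of a new syllable: /p/ → /po/, /g/ → /go/.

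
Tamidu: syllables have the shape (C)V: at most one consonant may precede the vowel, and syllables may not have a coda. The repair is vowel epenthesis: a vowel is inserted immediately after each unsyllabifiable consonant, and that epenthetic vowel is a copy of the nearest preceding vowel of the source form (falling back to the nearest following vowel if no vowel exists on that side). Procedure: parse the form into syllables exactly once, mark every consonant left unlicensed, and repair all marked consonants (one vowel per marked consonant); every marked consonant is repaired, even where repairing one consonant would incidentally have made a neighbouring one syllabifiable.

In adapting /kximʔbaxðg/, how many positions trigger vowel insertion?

6

The unsyllabifiable consonants are /k/, /m/, /ʔ/, /x/, /ð/, /g/; each receives one epenthetic vowel.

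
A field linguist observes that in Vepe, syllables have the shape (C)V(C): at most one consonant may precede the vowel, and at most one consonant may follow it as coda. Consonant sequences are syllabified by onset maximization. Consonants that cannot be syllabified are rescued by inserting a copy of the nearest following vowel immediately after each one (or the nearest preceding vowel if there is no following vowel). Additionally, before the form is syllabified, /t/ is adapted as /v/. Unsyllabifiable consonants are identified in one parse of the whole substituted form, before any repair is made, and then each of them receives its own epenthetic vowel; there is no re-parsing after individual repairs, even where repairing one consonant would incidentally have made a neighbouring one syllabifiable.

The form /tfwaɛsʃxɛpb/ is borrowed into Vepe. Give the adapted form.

vafawaɛsʃɛxɛpbɛ

Substitution: /t/ → /v/, giving /vfwaɛsʃxɛpb/.
Syllabifying with onset maximization leaves /v/, /f/, /ʃ/, /b/ stranded (at most one coda consonant is licensed; onsets are limited to one consonant).
Epenthesis after each stranded consonant: /v/ → /va/, /f/ → /fa/, /ʃ/ → /ʃɛ/, /b/ → /bɛ/.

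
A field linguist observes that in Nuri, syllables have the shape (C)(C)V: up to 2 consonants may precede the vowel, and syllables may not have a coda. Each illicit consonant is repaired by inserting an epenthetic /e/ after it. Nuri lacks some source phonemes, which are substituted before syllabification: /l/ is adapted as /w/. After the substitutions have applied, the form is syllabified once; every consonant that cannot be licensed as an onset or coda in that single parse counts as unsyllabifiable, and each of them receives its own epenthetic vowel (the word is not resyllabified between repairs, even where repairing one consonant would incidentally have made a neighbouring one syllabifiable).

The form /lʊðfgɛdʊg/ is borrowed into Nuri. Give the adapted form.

Substitution: /l/ → /w/, giving /wʊðfgɛdʊg/.
Syllabifying with onset maximization leaves /ð/, /g/ stranded (no codas are permitted; onsets may contain at most 2 consonants).
Each unlicensed consonant becomes the onset of a new syllable: /ð/ → /ðe/, /g/ → /ge/.

wʊðefgɛdʊge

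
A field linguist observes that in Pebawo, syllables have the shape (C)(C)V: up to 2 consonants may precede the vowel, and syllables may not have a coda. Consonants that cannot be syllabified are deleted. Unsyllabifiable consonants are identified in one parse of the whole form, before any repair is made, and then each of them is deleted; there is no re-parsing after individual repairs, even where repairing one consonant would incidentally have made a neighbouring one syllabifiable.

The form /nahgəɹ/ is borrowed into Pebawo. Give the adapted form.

nahgə

Syllabifying with onset maximization leaves /ɹ/ stranded (no codas are permitted; onsets may contain at most 2 consonants).
Each unlicensed consonant is deleted: /ɹ/.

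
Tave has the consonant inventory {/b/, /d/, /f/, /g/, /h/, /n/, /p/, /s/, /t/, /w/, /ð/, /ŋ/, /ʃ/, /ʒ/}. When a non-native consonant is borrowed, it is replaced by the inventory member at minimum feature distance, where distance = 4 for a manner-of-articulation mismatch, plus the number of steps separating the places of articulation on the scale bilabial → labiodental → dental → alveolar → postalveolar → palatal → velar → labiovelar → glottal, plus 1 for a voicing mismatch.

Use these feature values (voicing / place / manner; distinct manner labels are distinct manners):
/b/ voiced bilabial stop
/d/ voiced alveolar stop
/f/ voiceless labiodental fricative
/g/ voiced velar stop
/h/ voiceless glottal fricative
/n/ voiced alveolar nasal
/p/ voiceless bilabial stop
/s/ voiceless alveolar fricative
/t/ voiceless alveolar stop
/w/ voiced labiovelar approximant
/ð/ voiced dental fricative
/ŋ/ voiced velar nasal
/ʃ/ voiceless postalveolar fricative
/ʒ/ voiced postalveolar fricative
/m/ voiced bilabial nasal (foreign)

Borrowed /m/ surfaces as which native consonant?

/n/ is closest: same manner (nasal), place distance 3 (bilabial→alveolar), same voicing; total 3. Next closest is /b/ at distance 4.

n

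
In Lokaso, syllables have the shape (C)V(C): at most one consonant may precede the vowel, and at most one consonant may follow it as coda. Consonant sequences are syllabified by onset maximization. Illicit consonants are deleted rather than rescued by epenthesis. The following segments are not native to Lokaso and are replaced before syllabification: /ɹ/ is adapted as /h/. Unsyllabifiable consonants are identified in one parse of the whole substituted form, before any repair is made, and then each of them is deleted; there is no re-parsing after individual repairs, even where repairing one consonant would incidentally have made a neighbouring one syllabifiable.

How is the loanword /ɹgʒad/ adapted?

Substitution: /ɹ/ → /h/, giving /hgʒad/.
Under (C)V(C), the unsyllabifiable consonants are /h/, /g/ (at most one coda consonant is licensed; onsets are limited to one consonant).
Deletion applies to /h/, /g/.

ʒad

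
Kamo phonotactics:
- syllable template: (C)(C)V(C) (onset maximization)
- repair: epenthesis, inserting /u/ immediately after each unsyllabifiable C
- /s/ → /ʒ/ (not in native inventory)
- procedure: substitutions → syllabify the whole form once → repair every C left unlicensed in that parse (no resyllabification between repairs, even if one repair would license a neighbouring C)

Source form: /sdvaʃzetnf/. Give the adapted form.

ʒudvaʃzetnufu

Substitution: /s/ → /ʒ/, giving /ʒdvaʃzetnf/.
Syllabifying with onset maximization leaves /ʒ/, /n/, /f/ stranded (at most one coda consonant is licensed; onsets may contain at most 2 consonants).
Each unlicensed consonant becomes the onset of a new syllable: /ʒ/ → /ʒu/, /n/ → /nu/, /f/ → /fu/.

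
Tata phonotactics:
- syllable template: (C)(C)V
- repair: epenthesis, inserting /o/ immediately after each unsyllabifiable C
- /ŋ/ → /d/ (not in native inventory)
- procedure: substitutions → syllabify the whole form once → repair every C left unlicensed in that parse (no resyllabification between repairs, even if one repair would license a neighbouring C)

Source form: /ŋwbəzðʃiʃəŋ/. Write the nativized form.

dowbəzoðʃiʃədo

Substitution: /ŋ/ → /d/, giving /dwbəzðʃiʃəd/.
Under (C)(C)V, the unsyllabifiable consonants are /d/, /z/, /d/ (no codas are permitted; onsets may contain at most 2 consonants).
Each unlicensed consonant becomes the onset of a new syllable: /d/ → /do/, /z/ → /zo/, /d/ → /do/.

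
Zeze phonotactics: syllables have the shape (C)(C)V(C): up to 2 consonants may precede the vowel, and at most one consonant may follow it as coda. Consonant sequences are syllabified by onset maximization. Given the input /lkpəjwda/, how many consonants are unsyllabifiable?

1

The consonants /l/ cannot be parsed into a legal (C)(C)V(C) syllable (at most one coda consonant is licensed; onsets may contain at most 2 consonants).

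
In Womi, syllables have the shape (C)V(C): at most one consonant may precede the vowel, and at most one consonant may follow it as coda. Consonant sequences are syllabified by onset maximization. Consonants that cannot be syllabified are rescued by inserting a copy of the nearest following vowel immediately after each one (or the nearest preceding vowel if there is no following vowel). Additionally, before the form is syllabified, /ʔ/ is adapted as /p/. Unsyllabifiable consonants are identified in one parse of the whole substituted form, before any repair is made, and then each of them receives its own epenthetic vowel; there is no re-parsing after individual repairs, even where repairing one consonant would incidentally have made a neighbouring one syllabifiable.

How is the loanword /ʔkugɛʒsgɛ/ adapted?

Substitution: /ʔ/ → /p/, giving /pkugɛʒsgɛ/.
Syllabifying with onset maximization leaves /p/, /s/ stranded (at most one coda consonant is licensed; onsets are limited to one consonant).
Inserting the epenthetic vowel yields /p/ → /pu/, /s/ → /sɛ/.

pukugɛʒsɛgɛ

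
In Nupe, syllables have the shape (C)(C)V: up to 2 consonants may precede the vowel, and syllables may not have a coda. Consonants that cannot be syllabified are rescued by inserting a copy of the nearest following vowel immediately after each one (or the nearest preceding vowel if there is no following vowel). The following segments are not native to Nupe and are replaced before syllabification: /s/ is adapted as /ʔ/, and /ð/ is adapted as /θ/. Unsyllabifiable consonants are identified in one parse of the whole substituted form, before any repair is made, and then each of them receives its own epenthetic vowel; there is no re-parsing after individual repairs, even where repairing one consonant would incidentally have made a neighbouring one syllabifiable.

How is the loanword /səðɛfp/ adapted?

Substitution: /s/ → /ʔ/, /ð/ → /θ/, giving /ʔəθɛfp/.
Syllabifying with onset maximization leaves /f/, /p/ stranded (no codas are permitted; onsets may contain at most 2 consonants).
Epenthesis after each stranded consonant: /f/ → /fɛ/, /p/ → /pɛ/.

ʔəθɛfɛpɛ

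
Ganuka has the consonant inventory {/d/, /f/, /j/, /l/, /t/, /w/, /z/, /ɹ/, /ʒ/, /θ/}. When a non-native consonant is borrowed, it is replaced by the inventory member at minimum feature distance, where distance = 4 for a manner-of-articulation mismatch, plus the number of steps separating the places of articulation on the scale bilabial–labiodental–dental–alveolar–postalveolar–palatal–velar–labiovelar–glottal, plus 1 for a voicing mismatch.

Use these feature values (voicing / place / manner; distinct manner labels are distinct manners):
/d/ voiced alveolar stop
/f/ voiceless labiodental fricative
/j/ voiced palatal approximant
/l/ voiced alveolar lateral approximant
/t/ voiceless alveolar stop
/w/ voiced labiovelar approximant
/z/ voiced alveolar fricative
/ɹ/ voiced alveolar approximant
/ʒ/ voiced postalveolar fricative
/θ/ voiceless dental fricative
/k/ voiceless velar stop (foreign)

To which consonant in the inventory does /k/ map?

t

/t/ is closest: same manner (stop), place distance 3 (velar→alveolar), same voicing; total 3. Next closest is /d/ at distance 4.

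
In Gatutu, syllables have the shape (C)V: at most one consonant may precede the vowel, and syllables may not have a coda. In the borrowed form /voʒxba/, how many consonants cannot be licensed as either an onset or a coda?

The consonants /ʒ/, /x/ cannot be parsed into a legal (C)V syllable (no codas are permitted; onsets are limited to one consonant).

2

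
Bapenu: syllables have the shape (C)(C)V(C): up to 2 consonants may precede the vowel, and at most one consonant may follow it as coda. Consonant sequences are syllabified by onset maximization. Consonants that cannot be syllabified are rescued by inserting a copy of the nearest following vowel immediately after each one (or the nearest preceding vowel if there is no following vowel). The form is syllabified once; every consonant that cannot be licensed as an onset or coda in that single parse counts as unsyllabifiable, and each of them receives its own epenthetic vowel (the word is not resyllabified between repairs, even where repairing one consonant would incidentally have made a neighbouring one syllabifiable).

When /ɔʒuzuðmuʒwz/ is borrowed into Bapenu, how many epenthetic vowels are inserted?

2

The unsyllabifiable consonants are /w/, /z/; each receives one epenthetic vowel.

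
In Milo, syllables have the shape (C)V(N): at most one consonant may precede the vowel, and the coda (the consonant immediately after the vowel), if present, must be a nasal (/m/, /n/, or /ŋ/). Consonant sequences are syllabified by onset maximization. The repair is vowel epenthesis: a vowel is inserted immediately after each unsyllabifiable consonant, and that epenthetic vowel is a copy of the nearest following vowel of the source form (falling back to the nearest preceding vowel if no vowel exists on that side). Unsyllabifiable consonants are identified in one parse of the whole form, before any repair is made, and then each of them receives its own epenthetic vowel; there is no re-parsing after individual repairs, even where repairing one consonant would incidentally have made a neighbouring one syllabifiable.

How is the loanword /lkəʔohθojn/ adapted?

Under (C)V(N), the unsyllabifiable consonants are /l/, /h/, /j/, /n/ (only a nasal (/m/, /n/, or /ŋ/) is licensed in coda position; onsets are limited to one consonant).
Epenthesis after each stranded consonant: /l/ → /lə/, /h/ → /ho/, /j/ → /jo/, /n/ → /no/.

ləkəʔohoθojono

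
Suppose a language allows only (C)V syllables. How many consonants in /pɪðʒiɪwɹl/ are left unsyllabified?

The consonants /ð/, /w/, /ɹ/, /l/ cannot be parsed into a legal (C)V syllable (no codas are permitted; onsets are limited to one consonant).

4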